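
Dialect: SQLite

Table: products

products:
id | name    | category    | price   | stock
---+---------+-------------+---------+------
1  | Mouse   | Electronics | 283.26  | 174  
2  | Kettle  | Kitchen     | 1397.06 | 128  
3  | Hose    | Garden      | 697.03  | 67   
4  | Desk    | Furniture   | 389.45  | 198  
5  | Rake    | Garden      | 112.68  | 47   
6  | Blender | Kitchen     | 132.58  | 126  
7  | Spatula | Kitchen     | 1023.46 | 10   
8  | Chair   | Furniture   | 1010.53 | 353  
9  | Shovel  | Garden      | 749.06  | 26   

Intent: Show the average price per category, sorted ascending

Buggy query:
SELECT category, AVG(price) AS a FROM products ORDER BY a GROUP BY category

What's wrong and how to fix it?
Bug: ORDER BY appears before GROUP BY; SQL clause order requires GROUP BY first

Fix: Reorder: SELECT … FROM … GROUP BY … ORDER BY …

Corrected query:
SELECT category, AVG(price) AS a FROM products GROUP BY category ORDER BY a

Result:
category    | a         
------------+-----------
Electronics | 283.26    
Garden      | 519.59    
Furniture   | 699.99    
Kitchen     | 851.033333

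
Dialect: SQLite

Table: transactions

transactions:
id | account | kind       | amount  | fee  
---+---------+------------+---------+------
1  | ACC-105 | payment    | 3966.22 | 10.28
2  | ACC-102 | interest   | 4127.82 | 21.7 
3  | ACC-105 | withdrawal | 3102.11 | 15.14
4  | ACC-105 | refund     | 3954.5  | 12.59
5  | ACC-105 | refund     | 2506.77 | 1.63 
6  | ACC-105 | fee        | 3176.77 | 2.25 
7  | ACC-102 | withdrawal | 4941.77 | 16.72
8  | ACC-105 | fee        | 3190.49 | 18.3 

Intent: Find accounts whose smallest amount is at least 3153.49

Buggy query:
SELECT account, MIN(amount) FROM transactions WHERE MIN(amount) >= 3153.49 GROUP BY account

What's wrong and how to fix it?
Bug: MIN() in WHERE is a misuse of aggregate

Fix: Replace WHERE with HAVING after the GROUP BY

Corrected query:
SELECT account, MIN(amount) FROM transactions GROUP BY account HAVING MIN(amount) >= 3153.49

Result:
account | MIN(amount)
--------+------------
ACC-102 | 4127.82    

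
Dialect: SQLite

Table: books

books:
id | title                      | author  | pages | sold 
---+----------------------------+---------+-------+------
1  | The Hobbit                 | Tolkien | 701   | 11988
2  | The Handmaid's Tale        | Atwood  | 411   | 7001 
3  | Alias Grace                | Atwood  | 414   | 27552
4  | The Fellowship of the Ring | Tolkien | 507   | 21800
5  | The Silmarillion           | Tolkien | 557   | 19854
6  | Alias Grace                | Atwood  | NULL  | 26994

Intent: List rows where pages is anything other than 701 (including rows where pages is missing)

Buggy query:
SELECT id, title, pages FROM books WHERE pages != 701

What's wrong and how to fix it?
Bug: 'pages != 701' is unknown when pages is NULL, so NULL rows are silently excluded

Fix: Add an explicit OR pages IS NULL to include the missing-value rows

Corrected query:
SELECT id, title, pages FROM books WHERE pages != 701 OR pages IS NULL

Result:
id | title                      | pages
---+----------------------------+------
2  | The Handmaid's Tale        | 411  
3  | Alias Grace                | 414  
4  | The Fellowship of the Ring | 507  
5  | The Silmarillion           | 557  
6  | Alias Grace                | NULL 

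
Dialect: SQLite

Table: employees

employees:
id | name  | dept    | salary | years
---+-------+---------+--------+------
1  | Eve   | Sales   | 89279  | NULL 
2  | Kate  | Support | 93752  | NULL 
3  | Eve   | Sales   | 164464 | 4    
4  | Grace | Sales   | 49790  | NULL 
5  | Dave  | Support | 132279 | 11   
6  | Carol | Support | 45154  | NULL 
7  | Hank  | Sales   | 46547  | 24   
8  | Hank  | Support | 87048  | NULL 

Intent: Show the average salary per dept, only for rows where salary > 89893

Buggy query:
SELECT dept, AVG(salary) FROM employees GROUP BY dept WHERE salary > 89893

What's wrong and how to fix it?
Bug: WHERE cannot follow GROUP BY

Fix: Move the WHERE clause before GROUP BY

Corrected query:
SELECT dept, AVG(salary) FROM employees WHERE salary > 89893 GROUP BY dept

Result:
dept    | AVG(salary)
--------+------------
Sales   | 164464     
Support | 113015.5   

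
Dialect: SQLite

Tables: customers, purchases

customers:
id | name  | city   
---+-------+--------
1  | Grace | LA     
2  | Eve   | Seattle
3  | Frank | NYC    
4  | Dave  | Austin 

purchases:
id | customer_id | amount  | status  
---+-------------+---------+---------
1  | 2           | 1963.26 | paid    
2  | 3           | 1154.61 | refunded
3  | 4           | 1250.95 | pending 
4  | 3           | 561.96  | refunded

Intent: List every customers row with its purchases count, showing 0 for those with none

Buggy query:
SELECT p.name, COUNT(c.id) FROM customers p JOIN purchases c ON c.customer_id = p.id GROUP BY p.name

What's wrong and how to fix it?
Bug: INNER JOIN drops customers rows that have no matching purchases rows

Fix: Switch to LEFT JOIN to retain unmatched parent rows

Corrected query:
SELECT p.name, COUNT(c.id) FROM customers p LEFT JOIN purchases c ON c.customer_id = p.id GROUP BY p.name

Result:
name  | COUNT(c.id)
------+------------
Dave  | 1          
Eve   | 1          
Frank | 2          
Grace | 0          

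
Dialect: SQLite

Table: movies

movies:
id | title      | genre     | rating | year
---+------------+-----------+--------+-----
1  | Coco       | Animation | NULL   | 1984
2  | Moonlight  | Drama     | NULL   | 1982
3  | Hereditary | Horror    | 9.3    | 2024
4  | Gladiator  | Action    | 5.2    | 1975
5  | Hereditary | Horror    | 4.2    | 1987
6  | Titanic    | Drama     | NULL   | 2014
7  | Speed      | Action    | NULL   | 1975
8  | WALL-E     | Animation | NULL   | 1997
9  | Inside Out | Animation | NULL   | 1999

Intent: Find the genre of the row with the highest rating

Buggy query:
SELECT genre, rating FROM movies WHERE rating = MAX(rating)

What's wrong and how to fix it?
Bug: MAX(rating) is an aggregate and cannot be used directly in WHERE

Fix: Use a subquery: WHERE rating = (SELECT MAX(rating) FROM movies)

Corrected query:
SELECT genre, rating FROM movies WHERE rating = (SELECT MAX(rating) FROM movies)

Result:
genre  | rating
-------+-------
Horror | 9.3   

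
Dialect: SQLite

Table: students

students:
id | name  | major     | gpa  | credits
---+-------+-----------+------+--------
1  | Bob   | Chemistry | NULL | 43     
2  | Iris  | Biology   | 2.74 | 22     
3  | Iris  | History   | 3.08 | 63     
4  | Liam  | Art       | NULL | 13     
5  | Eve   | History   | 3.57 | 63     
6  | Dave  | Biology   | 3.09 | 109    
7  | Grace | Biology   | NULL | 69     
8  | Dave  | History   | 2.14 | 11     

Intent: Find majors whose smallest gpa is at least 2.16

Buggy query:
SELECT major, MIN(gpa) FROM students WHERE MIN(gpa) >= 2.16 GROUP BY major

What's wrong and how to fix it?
Bug: MIN() in WHERE is a misuse of aggregate

Fix: Replace WHERE with HAVING after the GROUP BY

Corrected query:
SELECT major, MIN(gpa) FROM students GROUP BY major HAVING MIN(gpa) >= 2.16

Result:
major   | MIN(gpa)
--------+---------
Biology | 2.74    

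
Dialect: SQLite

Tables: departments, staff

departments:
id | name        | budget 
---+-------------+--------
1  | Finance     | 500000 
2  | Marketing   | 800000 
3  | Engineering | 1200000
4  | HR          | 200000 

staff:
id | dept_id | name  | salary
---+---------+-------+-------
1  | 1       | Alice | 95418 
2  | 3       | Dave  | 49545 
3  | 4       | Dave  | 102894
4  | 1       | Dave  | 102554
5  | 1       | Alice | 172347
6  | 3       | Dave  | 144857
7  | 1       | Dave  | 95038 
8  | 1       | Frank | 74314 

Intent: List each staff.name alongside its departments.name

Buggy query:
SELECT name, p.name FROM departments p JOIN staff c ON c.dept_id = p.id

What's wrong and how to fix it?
Bug: Both tables have a 'name' column; the unqualified reference is ambiguous

Fix: Qualify the column with its table alias (c.name)

Corrected query:
SELECT c.name, p.name FROM departments p JOIN staff c ON c.dept_id = p.id

Result:
name  | name       
------+------------
Alice | Finance    
Dave  | Engineering
Dave  | HR         
Dave  | Finance    
Alice | Finance    
Dave  | Engineering
Dave  | Finance    
Frank | Finance    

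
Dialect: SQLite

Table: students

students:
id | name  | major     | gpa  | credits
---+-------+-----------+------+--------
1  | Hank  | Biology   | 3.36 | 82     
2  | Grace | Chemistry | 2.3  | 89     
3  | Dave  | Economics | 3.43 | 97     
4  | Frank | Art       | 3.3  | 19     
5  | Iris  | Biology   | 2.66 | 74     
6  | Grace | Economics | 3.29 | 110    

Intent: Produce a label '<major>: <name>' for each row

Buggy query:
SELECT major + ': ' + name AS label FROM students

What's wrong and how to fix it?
Bug: '+' is numeric addition; on text columns SQLite converts them to 0 instead of concatenating

Fix: Use the || operator for string concatenation

Corrected query:
SELECT major || ': ' || name AS label FROM students

Result:
label           
----------------
Biology: Hank   
Chemistry: Grace
Economics: Dave 
Art: Frank      
Biology: Iris   
Economics: Grace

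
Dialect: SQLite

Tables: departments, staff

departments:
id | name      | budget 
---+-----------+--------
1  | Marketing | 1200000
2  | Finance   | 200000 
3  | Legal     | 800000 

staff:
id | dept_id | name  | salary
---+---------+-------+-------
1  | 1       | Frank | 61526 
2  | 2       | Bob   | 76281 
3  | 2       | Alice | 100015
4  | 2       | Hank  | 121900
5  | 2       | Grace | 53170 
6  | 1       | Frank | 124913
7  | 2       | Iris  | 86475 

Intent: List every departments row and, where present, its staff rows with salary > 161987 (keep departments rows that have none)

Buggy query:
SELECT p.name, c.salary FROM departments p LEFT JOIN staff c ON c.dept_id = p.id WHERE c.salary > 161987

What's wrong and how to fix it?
Bug: Filtering c.salary in WHERE discards the NULL rows produced by LEFT JOIN, turning it into an inner join

Fix: Put 'c.salary > 161987' in the JOIN's ON clause instead of WHERE

Corrected query:
SELECT p.name, c.salary FROM departments p LEFT JOIN staff c ON c.dept_id = p.id AND c.salary > 161987

Result:
name      | salary
----------+-------
Marketing | NULL  
Finance   | NULL  
Legal     | NULL  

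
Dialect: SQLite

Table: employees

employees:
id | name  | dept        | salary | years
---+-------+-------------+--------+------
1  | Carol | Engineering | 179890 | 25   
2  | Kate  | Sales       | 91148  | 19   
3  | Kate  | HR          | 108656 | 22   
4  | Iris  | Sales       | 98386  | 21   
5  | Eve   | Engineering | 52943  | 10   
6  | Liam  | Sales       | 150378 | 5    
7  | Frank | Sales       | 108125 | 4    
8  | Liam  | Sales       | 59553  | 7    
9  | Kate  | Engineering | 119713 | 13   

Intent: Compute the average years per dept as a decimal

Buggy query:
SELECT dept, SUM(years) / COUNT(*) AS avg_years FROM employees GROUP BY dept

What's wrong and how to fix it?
Bug: SUM(years) and COUNT(*) are both integers; the division truncates the fractional part

Fix: Cast one side to REAL so the division keeps the fractional part

Corrected query:
SELECT dept, SUM(years) * 1.0 / COUNT(*) AS avg_years FROM employees GROUP BY dept

Result:
dept        | avg_years
------------+----------
Engineering | 16       
HR          | 22       
Sales       | 11.2     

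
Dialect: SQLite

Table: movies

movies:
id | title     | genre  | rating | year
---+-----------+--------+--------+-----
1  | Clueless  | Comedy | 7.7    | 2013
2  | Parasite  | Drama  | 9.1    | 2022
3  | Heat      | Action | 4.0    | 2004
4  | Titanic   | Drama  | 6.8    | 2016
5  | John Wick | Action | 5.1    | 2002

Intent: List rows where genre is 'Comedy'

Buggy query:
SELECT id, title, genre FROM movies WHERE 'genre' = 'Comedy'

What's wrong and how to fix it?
Bug: 'genre' in single quotes is a string literal, not the column; the comparison is literal-vs-literal and never true

Fix: Reference the column as genre without single quotes

Corrected query:
SELECT id, title, genre FROM movies WHERE genre = 'Comedy'

Result:
id | title    | genre 
---+----------+-------
1  | Clueless | Comedy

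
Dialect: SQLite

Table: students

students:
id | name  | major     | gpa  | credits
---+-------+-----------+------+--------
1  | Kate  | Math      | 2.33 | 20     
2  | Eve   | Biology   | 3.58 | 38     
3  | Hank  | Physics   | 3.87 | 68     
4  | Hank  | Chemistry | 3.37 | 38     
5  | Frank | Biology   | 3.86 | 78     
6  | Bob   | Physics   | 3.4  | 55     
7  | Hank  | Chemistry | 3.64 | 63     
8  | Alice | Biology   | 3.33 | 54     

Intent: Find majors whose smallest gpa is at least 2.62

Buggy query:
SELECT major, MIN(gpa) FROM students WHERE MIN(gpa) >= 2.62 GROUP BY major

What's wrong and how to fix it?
Bug: Aggregates like MIN are computed per group after WHERE runs

Fix: Use HAVING for the per-group MIN condition

Corrected query:
SELECT major, MIN(gpa) FROM students GROUP BY major HAVING MIN(gpa) >= 2.62

Result:
major     | MIN(gpa)
----------+---------
Biology   | 3.33    
Chemistry | 3.37    
Physics   | 3.4     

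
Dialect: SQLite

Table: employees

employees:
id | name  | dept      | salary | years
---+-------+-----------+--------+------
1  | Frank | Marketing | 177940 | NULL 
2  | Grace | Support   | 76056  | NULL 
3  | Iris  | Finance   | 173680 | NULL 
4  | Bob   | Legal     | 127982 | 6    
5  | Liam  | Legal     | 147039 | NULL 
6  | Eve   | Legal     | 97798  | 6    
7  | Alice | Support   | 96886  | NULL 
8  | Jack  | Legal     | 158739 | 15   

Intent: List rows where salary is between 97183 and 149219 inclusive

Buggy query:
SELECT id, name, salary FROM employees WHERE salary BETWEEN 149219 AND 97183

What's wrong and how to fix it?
Bug: The bounds are reversed; BETWEEN a AND b requires a <= b to match anything

Fix: Swap the bounds so the smaller value comes first

Corrected query:
SELECT id, name, salary FROM employees WHERE salary BETWEEN 97183 AND 149219

Result:
id | name | salary
---+------+-------
4  | Bob  | 127982
5  | Liam | 147039
6  | Eve  | 97798 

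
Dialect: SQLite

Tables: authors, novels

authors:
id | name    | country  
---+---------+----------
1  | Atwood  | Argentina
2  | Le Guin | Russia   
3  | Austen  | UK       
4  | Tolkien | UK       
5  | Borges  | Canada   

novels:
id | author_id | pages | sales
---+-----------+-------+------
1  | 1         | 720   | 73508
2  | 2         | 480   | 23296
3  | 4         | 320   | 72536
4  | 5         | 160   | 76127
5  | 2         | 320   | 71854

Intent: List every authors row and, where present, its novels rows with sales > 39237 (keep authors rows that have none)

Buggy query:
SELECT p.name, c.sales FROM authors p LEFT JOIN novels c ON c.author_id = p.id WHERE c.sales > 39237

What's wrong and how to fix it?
Bug: Filtering c.sales in WHERE discards the NULL rows produced by LEFT JOIN, turning it into an inner join

Fix: Put 'c.sales > 39237' in the JOIN's ON clause instead of WHERE

Corrected query:
SELECT p.name, c.sales FROM authors p LEFT JOIN novels c ON c.author_id = p.id AND c.sales > 39237

Result:
name    | sales
--------+------
Atwood  | 73508
Le Guin | 71854
Austen  | NULL 
Tolkien | 72536
Borges  | 76127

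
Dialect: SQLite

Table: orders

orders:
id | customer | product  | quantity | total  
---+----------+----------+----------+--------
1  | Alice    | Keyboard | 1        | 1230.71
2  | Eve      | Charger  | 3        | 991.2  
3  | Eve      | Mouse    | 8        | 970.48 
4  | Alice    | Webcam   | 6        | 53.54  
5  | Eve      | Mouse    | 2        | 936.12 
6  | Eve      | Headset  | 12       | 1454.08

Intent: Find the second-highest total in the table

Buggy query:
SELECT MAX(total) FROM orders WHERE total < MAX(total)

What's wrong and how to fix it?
Bug: The inner MAX is an aggregate inside WHERE, which is not allowed

Fix: Put the inner MAX in a scalar subquery

Corrected query:
SELECT MAX(total) FROM orders WHERE total < (SELECT MAX(total) FROM orders)

Result:
MAX(total)
----------
1230.71   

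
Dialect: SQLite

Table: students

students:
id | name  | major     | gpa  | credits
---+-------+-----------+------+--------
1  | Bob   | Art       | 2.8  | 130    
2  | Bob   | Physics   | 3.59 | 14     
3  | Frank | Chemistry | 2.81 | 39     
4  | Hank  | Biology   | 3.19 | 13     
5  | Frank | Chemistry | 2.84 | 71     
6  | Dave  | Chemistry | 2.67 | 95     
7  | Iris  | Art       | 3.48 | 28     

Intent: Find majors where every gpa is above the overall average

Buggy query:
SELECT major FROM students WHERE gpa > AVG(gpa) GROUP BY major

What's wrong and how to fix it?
Bug: WHERE evaluates per row before aggregation, so AVG() is unavailable

Fix: Compute the overall average in a scalar subquery and compare each group's MIN against it in HAVING

Corrected query:
SELECT major FROM students GROUP BY major HAVING MIN(gpa) > (SELECT AVG(gpa) FROM students)

Result:
major  
-------
Biology
Physics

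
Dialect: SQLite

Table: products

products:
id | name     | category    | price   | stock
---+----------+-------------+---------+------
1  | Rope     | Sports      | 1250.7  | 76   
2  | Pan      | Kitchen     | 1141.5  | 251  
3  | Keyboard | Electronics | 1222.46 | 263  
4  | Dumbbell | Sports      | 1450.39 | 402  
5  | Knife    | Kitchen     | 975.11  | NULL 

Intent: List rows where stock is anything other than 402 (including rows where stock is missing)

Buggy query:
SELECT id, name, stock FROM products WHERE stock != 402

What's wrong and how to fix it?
Bug: 'stock != 402' is unknown when stock is NULL, so NULL rows are silently excluded

Fix: Handle NULL separately with IS NULL alongside the inequality

Corrected query:
SELECT id, name, stock FROM products WHERE stock != 402 OR stock IS NULL

Result:
id | name     | stock
---+----------+------
1  | Rope     | 76   
2  | Pan      | 251  
3  | Keyboard | 263  
5  | Knife    | NULL 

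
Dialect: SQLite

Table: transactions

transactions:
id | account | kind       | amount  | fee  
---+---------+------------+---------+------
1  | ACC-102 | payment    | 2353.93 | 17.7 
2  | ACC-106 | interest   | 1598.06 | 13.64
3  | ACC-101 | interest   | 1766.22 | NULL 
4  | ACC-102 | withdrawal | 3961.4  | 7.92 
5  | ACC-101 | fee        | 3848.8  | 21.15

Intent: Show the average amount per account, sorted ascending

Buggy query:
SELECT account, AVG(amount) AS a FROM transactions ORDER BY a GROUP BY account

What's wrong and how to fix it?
Bug: ORDER BY appears before GROUP BY; SQL clause order requires GROUP BY first

Fix: Reorder: SELECT … FROM … GROUP BY … ORDER BY …

Corrected query:
SELECT account, AVG(amount) AS a FROM transactions GROUP BY account ORDER BY a

Result:
account | a       
--------+---------
ACC-106 | 1598.06 
ACC-101 | 2807.51 
ACC-102 | 3157.665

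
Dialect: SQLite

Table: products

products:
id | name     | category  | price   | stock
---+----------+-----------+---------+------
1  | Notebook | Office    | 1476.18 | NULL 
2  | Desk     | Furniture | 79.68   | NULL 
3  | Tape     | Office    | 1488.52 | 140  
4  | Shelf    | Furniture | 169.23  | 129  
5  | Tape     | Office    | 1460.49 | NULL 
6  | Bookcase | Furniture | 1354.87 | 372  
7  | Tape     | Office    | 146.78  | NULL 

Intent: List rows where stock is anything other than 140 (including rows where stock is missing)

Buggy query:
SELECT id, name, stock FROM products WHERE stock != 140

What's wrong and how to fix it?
Bug: 'stock != 140' is unknown when stock is NULL, so NULL rows are silently excluded

Fix: Add an explicit OR stock IS NULL to include the missing-value rows

Corrected query:
SELECT id, name, stock FROM products WHERE stock != 140 OR stock IS NULL

Result:
id | name     | stock
---+----------+------
1  | Notebook | NULL 
2  | Desk     | NULL 
4  | Shelf    | 129  
5  | Tape     | NULL 
6  | Bookcase | 372  
7  | Tape     | NULL 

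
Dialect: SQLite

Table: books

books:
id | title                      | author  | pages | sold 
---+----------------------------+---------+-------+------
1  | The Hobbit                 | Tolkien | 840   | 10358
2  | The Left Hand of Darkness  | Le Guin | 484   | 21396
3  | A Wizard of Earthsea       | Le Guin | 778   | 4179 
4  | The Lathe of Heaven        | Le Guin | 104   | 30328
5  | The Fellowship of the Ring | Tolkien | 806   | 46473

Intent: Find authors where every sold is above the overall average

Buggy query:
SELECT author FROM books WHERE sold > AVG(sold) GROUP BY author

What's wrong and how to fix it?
Bug: WHERE evaluates per row before aggregation, so AVG() is unavailable

Fix: Compute the overall average in a scalar subquery and compare each group's MIN against it in HAVING

Corrected query:
SELECT author FROM books GROUP BY author HAVING MIN(sold) > (SELECT AVG(sold) FROM books)

Result:
(no rows)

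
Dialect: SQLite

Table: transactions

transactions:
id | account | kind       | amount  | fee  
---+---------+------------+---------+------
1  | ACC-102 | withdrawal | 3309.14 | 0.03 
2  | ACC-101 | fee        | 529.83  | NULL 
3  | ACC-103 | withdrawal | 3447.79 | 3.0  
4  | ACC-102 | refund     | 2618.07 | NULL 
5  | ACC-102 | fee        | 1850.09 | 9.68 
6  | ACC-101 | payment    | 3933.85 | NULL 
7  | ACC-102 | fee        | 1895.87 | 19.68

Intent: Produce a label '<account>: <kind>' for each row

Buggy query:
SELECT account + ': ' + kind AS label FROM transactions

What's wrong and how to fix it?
Bug: '+' is numeric addition; on text columns SQLite converts them to 0 instead of concatenating

Fix: Replace + with || to concatenate text

Corrected query:
SELECT account || ': ' || kind AS label FROM transactions

Result:
label              
-------------------
ACC-102: withdrawal
ACC-101: fee       
ACC-103: withdrawal
ACC-102: refund    
ACC-102: fee       
ACC-101: payment   
ACC-102: fee       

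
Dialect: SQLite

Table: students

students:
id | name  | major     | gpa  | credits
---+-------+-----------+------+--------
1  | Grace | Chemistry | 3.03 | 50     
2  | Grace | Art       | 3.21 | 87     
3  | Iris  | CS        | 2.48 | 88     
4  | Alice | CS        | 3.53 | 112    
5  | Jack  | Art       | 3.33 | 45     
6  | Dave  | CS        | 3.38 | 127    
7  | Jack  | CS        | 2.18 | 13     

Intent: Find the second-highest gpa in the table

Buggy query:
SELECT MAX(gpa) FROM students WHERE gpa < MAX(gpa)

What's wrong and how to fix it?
Bug: MAX(gpa) on the right of the comparison is an aggregate-in-WHERE error

Fix: Compute the overall MAX in a subquery, then take MAX of rows below it

Corrected query:
SELECT MAX(gpa) FROM students WHERE gpa < (SELECT MAX(gpa) FROM students)

Result:
MAX(gpa)
--------
3.38    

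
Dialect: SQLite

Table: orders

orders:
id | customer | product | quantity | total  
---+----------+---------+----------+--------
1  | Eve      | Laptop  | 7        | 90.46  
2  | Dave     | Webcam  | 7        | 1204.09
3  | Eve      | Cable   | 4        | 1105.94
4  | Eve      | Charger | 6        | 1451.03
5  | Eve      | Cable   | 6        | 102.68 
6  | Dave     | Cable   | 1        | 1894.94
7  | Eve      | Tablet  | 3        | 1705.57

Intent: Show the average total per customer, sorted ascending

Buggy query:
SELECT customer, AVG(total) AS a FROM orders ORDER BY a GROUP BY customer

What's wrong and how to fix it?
Bug: ORDER BY appears before GROUP BY; SQL clause order requires GROUP BY first

Fix: Move ORDER BY to the end, after GROUP BY

Corrected query:
SELECT customer, AVG(total) AS a FROM orders GROUP BY customer ORDER BY a

Result:
customer | a       
---------+---------
Eve      | 891.136 
Dave     | 1549.515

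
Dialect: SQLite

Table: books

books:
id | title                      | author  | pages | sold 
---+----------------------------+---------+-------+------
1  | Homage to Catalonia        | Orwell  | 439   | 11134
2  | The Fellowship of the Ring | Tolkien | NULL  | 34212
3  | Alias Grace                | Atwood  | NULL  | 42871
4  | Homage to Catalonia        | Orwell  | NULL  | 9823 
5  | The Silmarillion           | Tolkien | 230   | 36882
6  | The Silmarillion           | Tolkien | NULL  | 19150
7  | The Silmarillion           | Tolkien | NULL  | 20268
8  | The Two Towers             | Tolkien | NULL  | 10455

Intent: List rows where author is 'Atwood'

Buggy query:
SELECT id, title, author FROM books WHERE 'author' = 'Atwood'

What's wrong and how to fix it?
Bug: 'author' in single quotes is a string literal, not the column; the comparison is literal-vs-literal and never true

Fix: Remove the quotes around the column name (or use double quotes for an identifier)

Corrected query:
SELECT id, title, author FROM books WHERE author = 'Atwood'

Result:
id | title       | author
---+-------------+-------
3  | Alias Grace | Atwood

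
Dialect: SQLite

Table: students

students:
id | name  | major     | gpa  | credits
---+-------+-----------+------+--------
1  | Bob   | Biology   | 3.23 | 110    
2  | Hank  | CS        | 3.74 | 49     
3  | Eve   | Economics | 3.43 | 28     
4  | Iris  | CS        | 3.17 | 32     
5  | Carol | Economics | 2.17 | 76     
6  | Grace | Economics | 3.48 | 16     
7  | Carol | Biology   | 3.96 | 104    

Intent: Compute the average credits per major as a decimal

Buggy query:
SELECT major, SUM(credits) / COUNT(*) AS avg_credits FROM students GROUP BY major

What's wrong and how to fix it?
Bug: Both operands are integers, so '/' performs integer division and truncates

Fix: Multiply by 1.0 (or CAST to REAL) to force floating-point division

Corrected query:
SELECT major, SUM(credits) * 1.0 / COUNT(*) AS avg_credits FROM students GROUP BY major

Result:
major     | avg_credits
----------+------------
Biology   | 107        
CS        | 40.5       
Economics | 40         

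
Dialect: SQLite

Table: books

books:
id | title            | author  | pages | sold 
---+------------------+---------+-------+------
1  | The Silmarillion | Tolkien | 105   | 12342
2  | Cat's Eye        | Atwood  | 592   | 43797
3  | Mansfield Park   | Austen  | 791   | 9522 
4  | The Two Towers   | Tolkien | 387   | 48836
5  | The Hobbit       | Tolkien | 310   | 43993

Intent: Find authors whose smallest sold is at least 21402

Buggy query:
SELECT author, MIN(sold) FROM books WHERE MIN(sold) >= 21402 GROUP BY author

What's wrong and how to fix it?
Bug: MIN() in WHERE is a misuse of aggregate

Fix: Replace WHERE with HAVING after the GROUP BY

Corrected query:
SELECT author, MIN(sold) FROM books GROUP BY author HAVING MIN(sold) >= 21402

Result:
author | MIN(sold)
-------+----------
Atwood | 43797    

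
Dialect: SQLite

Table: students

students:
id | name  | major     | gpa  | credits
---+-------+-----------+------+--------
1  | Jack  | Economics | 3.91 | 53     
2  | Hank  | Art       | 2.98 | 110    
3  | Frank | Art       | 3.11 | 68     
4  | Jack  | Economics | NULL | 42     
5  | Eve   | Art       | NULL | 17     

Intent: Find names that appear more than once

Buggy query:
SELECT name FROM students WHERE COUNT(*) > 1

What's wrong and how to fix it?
Bug: COUNT(*) is an aggregate and cannot be used in WHERE

Fix: GROUP BY name, then filter groups with HAVING COUNT(*) > 1

Corrected query:
SELECT name FROM students GROUP BY name HAVING COUNT(*) > 1

Result:
name
----
Jack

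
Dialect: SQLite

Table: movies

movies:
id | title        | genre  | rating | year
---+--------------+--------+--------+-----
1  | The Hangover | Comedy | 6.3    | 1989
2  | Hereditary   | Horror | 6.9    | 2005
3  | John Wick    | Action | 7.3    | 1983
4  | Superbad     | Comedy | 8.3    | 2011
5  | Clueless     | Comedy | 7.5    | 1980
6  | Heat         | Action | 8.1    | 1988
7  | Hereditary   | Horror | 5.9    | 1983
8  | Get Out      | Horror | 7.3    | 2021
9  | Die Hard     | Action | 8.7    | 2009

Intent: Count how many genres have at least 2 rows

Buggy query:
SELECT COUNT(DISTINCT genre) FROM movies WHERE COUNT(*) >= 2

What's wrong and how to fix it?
Bug: COUNT(*) cannot appear in WHERE; the per-group count doesn't exist yet

Fix: Group first with HAVING COUNT(*) >= 2, then COUNT the resulting groups

Corrected query:
SELECT COUNT(*) FROM (SELECT genre FROM movies GROUP BY genre HAVING COUNT(*) >= 2)

Result:
COUNT(*)
--------
3       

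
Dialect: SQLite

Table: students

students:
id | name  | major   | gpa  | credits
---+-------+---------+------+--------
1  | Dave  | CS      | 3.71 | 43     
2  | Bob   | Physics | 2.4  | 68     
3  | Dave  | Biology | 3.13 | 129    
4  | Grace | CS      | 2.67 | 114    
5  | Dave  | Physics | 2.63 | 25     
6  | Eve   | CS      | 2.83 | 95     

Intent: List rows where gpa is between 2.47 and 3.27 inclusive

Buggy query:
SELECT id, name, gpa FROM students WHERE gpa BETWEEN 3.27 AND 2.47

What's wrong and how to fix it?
Bug: BETWEEN expects the lower bound first; with 3.27 AND 2.47 the range is empty

Fix: Swap the bounds so the smaller value comes first

Corrected query:
SELECT id, name, gpa FROM students WHERE gpa BETWEEN 2.47 AND 3.27

Result:
id | name  | gpa 
---+-------+-----
3  | Dave  | 3.13
4  | Grace | 2.67
5  | Dave  | 2.63
6  | Eve   | 2.83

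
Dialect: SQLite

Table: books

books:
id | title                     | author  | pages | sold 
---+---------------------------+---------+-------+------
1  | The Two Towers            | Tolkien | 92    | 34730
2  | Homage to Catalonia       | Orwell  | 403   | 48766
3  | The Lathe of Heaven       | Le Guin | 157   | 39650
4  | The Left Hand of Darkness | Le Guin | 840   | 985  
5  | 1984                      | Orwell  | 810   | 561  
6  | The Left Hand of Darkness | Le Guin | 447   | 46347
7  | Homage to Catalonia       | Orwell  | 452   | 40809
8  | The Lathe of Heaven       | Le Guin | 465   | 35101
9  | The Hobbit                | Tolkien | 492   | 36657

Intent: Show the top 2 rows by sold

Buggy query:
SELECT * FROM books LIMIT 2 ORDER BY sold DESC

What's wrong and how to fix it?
Bug: LIMIT must come after ORDER BY

Fix: Sort with ORDER BY, then apply LIMIT

Corrected query:
SELECT * FROM books ORDER BY sold DESC LIMIT 2

Result:
id | title                     | author  | pages | sold 
---+---------------------------+---------+-------+------
2  | Homage to Catalonia       | Orwell  | 403   | 48766
6  | The Left Hand of Darkness | Le Guin | 447   | 46347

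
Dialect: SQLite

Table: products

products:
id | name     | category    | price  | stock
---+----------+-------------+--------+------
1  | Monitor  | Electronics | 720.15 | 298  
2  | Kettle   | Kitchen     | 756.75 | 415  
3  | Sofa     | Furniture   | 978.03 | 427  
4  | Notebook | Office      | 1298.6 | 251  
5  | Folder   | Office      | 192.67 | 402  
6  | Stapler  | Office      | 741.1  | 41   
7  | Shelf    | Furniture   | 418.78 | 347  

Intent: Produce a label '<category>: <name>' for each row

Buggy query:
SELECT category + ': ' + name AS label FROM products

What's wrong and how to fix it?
Bug: SQLite uses || for string concatenation; + coerces text to numbers (yielding 0)

Fix: Replace + with || to concatenate text

Corrected query:
SELECT category || ': ' || name AS label FROM products

Result:
label               
--------------------
Electronics: Monitor
Kitchen: Kettle     
Furniture: Sofa     
Office: Notebook    
Office: Folder      
Office: Stapler     
Furniture: Shelf    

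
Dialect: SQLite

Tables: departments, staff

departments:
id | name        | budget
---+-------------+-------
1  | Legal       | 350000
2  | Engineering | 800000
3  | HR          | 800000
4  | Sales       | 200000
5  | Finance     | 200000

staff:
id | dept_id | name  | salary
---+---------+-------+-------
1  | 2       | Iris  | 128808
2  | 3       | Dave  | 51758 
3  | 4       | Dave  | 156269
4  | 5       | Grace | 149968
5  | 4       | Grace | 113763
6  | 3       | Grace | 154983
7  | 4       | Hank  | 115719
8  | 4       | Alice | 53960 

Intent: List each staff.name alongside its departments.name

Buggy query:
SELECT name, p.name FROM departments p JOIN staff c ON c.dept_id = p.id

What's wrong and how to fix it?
Bug: Both tables have a 'name' column; the unqualified reference is ambiguous

Fix: Prefix ambiguous columns with the table alias

Corrected query:
SELECT c.name, p.name FROM departments p JOIN staff c ON c.dept_id = p.id

Result:
name  | name       
------+------------
Iris  | Engineering
Dave  | HR         
Dave  | Sales      
Grace | Finance    
Grace | Sales      
Grace | HR         
Hank  | Sales      
Alice | Sales      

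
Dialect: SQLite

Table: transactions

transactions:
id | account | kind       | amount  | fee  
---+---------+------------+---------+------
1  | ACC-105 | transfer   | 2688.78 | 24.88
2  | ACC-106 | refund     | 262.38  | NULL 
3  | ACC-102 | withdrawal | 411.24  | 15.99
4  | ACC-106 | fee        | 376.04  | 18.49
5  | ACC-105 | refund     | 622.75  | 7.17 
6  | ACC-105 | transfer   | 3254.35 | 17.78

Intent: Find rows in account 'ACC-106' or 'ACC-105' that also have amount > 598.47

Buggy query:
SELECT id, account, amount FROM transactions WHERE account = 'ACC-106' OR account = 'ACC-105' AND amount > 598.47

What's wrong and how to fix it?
Bug: Without parentheses, AND is evaluated before OR, so the amount filter only applies to the 'ACC-105' branch

Fix: Group the OR with parentheses (or use IN), then AND the threshold

Corrected query:
SELECT id, account, amount FROM transactions WHERE (account = 'ACC-106' OR account = 'ACC-105') AND amount > 598.47

Result:
id | account | amount 
---+---------+--------
1  | ACC-105 | 2688.78
5  | ACC-105 | 622.75 
6  | ACC-105 | 3254.35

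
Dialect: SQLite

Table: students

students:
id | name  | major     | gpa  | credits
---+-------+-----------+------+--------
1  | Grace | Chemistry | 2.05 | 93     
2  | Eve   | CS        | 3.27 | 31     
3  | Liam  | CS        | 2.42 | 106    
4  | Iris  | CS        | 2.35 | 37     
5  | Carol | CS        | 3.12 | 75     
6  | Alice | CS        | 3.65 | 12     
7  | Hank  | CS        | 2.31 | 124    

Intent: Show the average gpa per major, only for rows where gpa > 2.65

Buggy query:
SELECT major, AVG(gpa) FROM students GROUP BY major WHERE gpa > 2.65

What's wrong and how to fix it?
Bug: Row-level WHERE must come before GROUP BY in the clause order

Fix: Move the WHERE clause before GROUP BY

Corrected query:
SELECT major, AVG(gpa) FROM students WHERE gpa > 2.65 GROUP BY major

Result:
major | AVG(gpa)
------+---------
CS    | 3.346667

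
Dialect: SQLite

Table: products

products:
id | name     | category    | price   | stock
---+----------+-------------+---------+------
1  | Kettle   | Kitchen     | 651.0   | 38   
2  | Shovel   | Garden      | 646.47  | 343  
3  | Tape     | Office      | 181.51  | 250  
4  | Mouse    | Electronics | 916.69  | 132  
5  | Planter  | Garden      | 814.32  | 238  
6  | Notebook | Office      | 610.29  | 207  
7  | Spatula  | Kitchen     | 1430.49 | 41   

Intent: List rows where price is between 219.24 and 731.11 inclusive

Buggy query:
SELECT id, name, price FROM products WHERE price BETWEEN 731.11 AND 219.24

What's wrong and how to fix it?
Bug: BETWEEN expects the lower bound first; with 731.11 AND 219.24 the range is empty

Fix: Write BETWEEN 219.24 AND 731.11

Corrected query:
SELECT id, name, price FROM products WHERE price BETWEEN 219.24 AND 731.11

Result:
id | name     | price 
---+----------+-------
1  | Kettle   | 651   
2  | Shovel   | 646.47
6  | Notebook | 610.29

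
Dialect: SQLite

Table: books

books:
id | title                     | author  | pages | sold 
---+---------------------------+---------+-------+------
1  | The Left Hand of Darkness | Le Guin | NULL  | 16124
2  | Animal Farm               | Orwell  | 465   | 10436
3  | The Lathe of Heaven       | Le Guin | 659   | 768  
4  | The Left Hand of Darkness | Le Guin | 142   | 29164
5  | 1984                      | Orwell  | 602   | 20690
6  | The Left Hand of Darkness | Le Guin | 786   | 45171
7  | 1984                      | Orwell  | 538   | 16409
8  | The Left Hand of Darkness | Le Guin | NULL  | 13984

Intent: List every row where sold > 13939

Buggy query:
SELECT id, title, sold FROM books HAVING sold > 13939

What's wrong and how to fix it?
Bug: HAVING filters the output of aggregation, but this query has no GROUP BY and no aggregate functions, so SQLite rejects it (HAVING clause on a non-aggregate query); the condition here is per row

Fix: Use WHERE for row-level filtering

Corrected query:
SELECT id, title, sold FROM books WHERE sold > 13939

Result:
id | title                     | sold 
---+---------------------------+------
1  | The Left Hand of Darkness | 16124
4  | The Left Hand of Darkness | 29164
5  | 1984                      | 20690
6  | The Left Hand of Darkness | 45171
7  | 1984                      | 16409
8  | The Left Hand of Darkness | 13984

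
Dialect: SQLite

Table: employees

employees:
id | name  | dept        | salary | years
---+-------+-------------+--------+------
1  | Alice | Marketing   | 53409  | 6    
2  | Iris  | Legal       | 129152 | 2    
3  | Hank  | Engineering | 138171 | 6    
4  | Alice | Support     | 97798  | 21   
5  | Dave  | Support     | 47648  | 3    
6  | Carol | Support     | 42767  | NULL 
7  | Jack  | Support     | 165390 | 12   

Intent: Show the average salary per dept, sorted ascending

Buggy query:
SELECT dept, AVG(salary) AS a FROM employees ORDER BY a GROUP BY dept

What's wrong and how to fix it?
Bug: GROUP BY must precede ORDER BY

Fix: Reorder: SELECT … FROM … GROUP BY … ORDER BY …

Corrected query:
SELECT dept, AVG(salary) AS a FROM employees GROUP BY dept ORDER BY a

Result:
dept        | a       
------------+---------
Marketing   | 53409   
Support     | 88400.75
Legal       | 129152  
Engineering | 138171  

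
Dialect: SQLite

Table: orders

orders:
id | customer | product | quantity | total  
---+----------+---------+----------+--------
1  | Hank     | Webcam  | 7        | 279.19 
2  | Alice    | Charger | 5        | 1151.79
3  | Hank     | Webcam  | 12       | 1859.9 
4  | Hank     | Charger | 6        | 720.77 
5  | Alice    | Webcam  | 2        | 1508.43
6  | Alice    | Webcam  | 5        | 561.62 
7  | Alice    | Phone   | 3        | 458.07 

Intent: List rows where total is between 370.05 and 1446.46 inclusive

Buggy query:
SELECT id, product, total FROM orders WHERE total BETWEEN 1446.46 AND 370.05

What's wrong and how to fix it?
Bug: The bounds are reversed; BETWEEN a AND b requires a <= b to match anything

Fix: Write BETWEEN 370.05 AND 1446.46

Corrected query:
SELECT id, product, total FROM orders WHERE total BETWEEN 370.05 AND 1446.46

Result:
id | product | total  
---+---------+--------
2  | Charger | 1151.79
4  | Charger | 720.77 
6  | Webcam  | 561.62 
7  | Phone   | 458.07 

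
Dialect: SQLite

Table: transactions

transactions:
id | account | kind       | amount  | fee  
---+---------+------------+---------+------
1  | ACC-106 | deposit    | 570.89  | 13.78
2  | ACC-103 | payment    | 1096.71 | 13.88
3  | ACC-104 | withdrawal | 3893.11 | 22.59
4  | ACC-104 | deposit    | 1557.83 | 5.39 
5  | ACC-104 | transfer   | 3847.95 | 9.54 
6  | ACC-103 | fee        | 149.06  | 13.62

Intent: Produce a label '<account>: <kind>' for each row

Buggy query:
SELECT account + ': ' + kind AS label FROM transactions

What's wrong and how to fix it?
Bug: '+' is numeric addition; on text columns SQLite converts them to 0 instead of concatenating

Fix: Replace + with || to concatenate text

Corrected query:
SELECT account || ': ' || kind AS label FROM transactions

Result:
label              
-------------------
ACC-106: deposit   
ACC-103: payment   
ACC-104: withdrawal
ACC-104: deposit   
ACC-104: transfer  
ACC-103: fee       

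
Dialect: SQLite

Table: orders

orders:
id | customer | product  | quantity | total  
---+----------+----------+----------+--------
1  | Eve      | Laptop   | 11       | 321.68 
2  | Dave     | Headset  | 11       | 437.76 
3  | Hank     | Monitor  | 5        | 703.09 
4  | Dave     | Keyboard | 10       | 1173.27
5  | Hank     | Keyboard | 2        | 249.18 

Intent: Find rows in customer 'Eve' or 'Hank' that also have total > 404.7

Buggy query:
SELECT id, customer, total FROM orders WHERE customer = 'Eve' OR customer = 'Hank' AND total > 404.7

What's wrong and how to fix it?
Bug: Without parentheses, AND is evaluated before OR, so the total filter only applies to the 'Hank' branch

Fix: Add parentheses around the OR so the AND applies to both alternatives

Corrected query:
SELECT id, customer, total FROM orders WHERE (customer = 'Eve' OR customer = 'Hank') AND total > 404.7

Result:
id | customer | total 
---+----------+-------
3  | Hank     | 703.09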